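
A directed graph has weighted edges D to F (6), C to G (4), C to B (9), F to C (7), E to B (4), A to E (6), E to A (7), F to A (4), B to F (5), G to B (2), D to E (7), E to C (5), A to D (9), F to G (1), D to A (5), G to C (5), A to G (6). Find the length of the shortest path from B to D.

18

Paths from B to D:
B - F - A - D: 5 + 4 + 9 = 18
Best route has total 18.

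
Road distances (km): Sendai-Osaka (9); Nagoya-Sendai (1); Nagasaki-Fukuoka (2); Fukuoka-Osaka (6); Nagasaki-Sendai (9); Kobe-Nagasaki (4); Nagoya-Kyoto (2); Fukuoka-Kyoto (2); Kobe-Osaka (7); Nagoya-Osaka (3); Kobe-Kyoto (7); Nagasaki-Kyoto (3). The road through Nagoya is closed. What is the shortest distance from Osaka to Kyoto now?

8

Some routes from Osaka to Kyoto avoiding Nagoya:
Osaka - Kobe - Nagasaki - Fukuoka - Kyoto: 7 + 4 + 2 + 2 = 15
Osaka - Kobe - Nagasaki - Kyoto: 7 + 4 + 3 = 14
Osaka - Fukuoka - Kyoto: 6 + 2 = 8
Osaka - Fukuoka - Nagasaki - Kyoto: 6 + 2 + 3 = 11
Osaka - Kobe - Kyoto: 7 + 7 = 14
The minimum is 8 km.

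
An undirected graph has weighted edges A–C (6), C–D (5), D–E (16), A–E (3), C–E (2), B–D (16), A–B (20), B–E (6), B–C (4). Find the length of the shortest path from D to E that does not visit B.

7

Candidate routes:
D → E: 16
D → C → E: 5 + 2 = 7
D → C → A → E: 5 + 6 + 3 = 14
Best route has total 7.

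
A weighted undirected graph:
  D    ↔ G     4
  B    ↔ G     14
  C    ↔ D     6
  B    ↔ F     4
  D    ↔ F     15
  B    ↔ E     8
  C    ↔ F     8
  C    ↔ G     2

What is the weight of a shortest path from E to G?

22

Comparing a few candidate routes:
E -> B -> F -> C -> G: 8 + 4 + 8 + 2 = 22
E -> B -> G: 8 + 14 = 22
E -> B -> F -> C -> D -> G: 8 + 4 + 8 + 6 + 4 = 30
Best route has total 22.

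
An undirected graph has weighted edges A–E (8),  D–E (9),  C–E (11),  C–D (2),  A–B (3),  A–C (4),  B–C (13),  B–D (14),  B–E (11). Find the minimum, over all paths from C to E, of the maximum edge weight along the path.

Some routes from C to E:
C-A-B-E: max(4, 3, 11) = 11
C-A-E: max(4, 8) = 8
C-D-E: max(2, 9) = 9
C-B-E: max(13, 11) = 13
C-E: max(11) = 11
Smallest bottleneck: 8.

8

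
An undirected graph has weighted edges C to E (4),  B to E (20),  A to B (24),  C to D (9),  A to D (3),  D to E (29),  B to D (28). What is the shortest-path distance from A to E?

Checking several routes:
A-D-C-E: 3 + 9 + 4 = 16
A-D-B-E: 3 + 28 + 20 = 51
A-D-E: 3 + 29 = 32
A-B-E: 24 + 20 = 44
Best route has total 16.

16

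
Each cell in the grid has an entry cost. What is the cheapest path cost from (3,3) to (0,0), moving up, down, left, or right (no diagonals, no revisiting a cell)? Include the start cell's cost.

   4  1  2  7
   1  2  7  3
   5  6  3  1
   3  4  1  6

Path (3,3)→(2,3)→(2,2)→(2,1)→(1,1)→(0,1)→(0,0): 6 + 1 + 3 + 6 + 2 + 1 + 4 = 23.

23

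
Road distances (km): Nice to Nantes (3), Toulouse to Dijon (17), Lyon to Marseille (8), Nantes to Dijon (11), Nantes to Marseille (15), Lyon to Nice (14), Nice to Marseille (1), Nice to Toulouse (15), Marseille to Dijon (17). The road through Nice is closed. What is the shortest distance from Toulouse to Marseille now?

34

Candidate routes:
Toulouse→Dijon→Nantes→Marseille: 17 + 11 + 15 = 43
Toulouse→Dijon→Marseille: 17 + 17 = 34
Best route has total 34 km.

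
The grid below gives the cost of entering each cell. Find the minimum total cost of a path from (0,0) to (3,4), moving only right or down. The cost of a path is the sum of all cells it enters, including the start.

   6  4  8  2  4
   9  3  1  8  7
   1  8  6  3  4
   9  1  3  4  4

Path [0,0]→[0,1]→[1,1]→[1,2]→[2,2]→[2,3]→[2,4]→[3,4]: 6 + 4 + 3 + 1 + 6 + 3 + 4 + 4 = 31.

31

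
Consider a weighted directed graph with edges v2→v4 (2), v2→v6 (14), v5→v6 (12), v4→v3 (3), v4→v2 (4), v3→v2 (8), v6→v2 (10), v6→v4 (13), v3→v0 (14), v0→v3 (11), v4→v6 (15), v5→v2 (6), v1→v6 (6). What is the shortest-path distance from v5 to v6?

12

Paths from v5 to v6:
v5-v2-v6: 6 + 14 = 20
v5-v2-v4-v6: 6 + 2 + 15 = 23
v5-v6: 12
Shortest: 12.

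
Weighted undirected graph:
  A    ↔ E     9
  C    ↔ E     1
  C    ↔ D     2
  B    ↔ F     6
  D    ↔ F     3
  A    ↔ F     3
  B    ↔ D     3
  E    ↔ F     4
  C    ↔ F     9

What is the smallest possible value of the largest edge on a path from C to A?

3

Checking several routes:
C→F→E→A: max(9, 4, 9) = 9
C→E→F→A: max(1, 4, 3) = 4
C→D→F→A: max(2, 3, 3) = 3
C→D→B→F→A: max(2, 3, 6, 3) = 6
C→F→A: max(9, 3) = 9
C→E→A: max(1, 9) = 9
Smallest bottleneck: 3.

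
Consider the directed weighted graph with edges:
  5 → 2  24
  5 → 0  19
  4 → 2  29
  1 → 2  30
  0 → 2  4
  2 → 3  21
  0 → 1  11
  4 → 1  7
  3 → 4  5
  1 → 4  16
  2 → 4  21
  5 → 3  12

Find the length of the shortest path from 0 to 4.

A few of the 0→4 routes:
0 -> 2 -> 3 -> 4: 4 + 21 + 5 = 30
0 -> 1 -> 2 -> 4: 11 + 30 + 21 = 62
0 -> 1 -> 4: 11 + 16 = 27
0 -> 2 -> 4: 4 + 21 = 25
Shortest: 25.

25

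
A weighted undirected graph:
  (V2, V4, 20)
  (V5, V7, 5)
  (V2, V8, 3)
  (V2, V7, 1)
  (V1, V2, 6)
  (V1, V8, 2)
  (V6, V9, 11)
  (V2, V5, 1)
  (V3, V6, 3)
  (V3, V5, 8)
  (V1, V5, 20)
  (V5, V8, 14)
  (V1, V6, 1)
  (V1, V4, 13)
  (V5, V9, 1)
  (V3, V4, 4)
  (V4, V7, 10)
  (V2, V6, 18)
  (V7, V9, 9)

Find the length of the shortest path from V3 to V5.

Checking several routes:
V3 -> V6 -> V1 -> V8 -> V2 -> V5: 3 + 1 + 2 + 3 + 1 = 10
V3 -> V6 -> V9 -> V5: 3 + 11 + 1 = 15
V3 -> V6 -> V1 -> V2 -> V5: 3 + 1 + 6 + 1 = 11
V3 -> V5: 8
Best route has total 8.

8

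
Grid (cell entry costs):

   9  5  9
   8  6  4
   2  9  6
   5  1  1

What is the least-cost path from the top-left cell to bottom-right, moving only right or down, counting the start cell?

Take r0c0 → r1c0 → r2c0 → r3c0 → r3c1 → r3c2 for a total of 9 + 8 + 2 + 5 + 1 + 1 = 26.
(Top row then right column would cost 34.)

26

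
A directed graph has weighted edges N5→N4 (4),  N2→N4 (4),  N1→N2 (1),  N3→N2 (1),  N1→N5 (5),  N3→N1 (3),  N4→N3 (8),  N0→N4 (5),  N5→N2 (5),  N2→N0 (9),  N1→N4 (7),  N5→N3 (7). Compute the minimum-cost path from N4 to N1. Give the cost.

Candidate routes:
N4 → N3 → N1: 8 + 3 = 11
Shortest: 11.

11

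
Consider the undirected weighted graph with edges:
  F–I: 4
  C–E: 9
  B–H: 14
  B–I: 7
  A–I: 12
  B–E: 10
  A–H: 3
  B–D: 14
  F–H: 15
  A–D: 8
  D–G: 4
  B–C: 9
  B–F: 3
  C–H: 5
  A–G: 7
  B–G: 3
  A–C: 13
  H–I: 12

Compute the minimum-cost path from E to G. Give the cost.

13

Comparing a few candidate routes:
E-B-G: 10 + 3 = 13
E-B-D-G: 10 + 14 + 4 = 28
E-C-H-A-G: 9 + 5 + 3 + 7 = 24
E-C-B-G: 9 + 9 + 3 = 21
The minimum is 13.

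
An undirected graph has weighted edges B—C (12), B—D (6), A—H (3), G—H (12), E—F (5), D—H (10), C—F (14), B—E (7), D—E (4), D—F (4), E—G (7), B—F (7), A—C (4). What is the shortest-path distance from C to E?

19

A few of the C→E routes:
C→F→D→E: 14 + 4 + 4 = 22
C→A→H→D→E: 4 + 3 + 10 + 4 = 21
C→B→E: 12 + 7 = 19
C→F→E: 14 + 5 = 19
Shortest: 19.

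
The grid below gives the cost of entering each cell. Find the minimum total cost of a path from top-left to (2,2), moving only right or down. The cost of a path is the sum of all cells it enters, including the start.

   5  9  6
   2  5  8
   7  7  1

20

Take [0,0] → [1,0] → [1,1] → [2,1] → [2,2] for a total of 5 + 2 + 5 + 7 + 1 = 20.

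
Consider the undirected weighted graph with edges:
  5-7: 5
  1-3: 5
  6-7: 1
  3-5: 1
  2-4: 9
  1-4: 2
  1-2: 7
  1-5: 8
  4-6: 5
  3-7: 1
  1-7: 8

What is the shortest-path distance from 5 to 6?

3

Checking several routes:
5 → 7 → 6: 5 + 1 = 6
5 → 3 → 7 → 6: 1 + 1 + 1 = 3
5 → 3 → 1 → 4 → 6: 1 + 5 + 2 + 5 = 13
5 → 3 → 1 → 7 → 6: 1 + 5 + 8 + 1 = 15
Shortest: 3.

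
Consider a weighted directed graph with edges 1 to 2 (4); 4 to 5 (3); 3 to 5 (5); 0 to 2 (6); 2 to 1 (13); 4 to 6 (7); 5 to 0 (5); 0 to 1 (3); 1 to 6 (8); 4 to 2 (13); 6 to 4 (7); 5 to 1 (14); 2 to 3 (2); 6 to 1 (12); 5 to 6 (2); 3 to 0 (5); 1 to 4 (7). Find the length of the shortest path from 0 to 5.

13

Some routes from 0 to 5:
0 - 1 - 4 - 5: 3 + 7 + 3 = 13
0 - 2 - 3 - 5: 6 + 2 + 5 = 13
0 - 1 - 2 - 3 - 5: 3 + 4 + 2 + 5 = 14
Best route has total 13.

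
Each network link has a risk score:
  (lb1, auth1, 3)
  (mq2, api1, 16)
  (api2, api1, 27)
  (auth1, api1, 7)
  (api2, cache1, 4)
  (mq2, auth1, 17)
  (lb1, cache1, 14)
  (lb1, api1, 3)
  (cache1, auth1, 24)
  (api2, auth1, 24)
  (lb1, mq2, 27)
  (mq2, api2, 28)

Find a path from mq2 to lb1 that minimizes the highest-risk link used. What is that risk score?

16

Some routes from mq2 to lb1:
mq2→auth1→lb1: max(17, 3) = 17
mq2→api1→lb1: max(16, 3) = 16
mq2→api1→auth1→lb1: max(16, 7, 3) = 16
mq2→auth1→api1→lb1: max(17, 7, 3) = 17
The minimum achievable maximum is 16.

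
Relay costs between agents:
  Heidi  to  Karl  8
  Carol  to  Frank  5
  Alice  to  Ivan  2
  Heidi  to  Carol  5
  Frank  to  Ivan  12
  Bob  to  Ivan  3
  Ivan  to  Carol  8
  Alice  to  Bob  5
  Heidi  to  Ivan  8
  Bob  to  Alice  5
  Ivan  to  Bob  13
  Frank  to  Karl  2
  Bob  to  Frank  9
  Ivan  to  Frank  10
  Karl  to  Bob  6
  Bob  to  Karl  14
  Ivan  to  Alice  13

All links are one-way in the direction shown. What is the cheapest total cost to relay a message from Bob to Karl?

Comparing a few candidate routes:
Bob-Ivan-Frank-Karl: 3 + 10 + 2 = 15
Bob-Karl: 14
Bob-Frank-Karl: 9 + 2 = 11
The minimum is 11.

11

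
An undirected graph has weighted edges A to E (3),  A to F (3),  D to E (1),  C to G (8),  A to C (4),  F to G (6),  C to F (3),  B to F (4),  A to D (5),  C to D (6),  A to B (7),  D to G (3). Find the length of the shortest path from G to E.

Some routes from G to E:
G-C-A-E: 8 + 4 + 3 = 15
G-F-A-D-E: 6 + 3 + 5 + 1 = 15
G-D-A-E: 3 + 5 + 3 = 11
G-D-E: 3 + 1 = 4
G-F-A-E: 6 + 3 + 3 = 12
G-C-D-E: 8 + 6 + 1 = 15
Shortest: 4.

4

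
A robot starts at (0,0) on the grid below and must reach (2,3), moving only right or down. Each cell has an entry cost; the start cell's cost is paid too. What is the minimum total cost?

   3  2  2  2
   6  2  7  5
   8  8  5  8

22

One optimal route is r0c0 -> r0c1 -> r0c2 -> r0c3 -> r1c3 -> r2c3.
Its cost is 3 + 2 + 2 + 2 + 5 + 8 = 22.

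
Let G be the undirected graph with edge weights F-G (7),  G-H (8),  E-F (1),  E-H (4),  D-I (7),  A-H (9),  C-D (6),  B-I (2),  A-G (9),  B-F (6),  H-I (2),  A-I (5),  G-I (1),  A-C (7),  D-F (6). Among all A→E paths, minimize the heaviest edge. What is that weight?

5

Checking several routes:
A-C-D-F-B-I-H-E: max(7, 6, 6, 6, 2, 2, 4) = 7
A-C-D-F-E: max(7, 6, 6, 1) = 7
A-I-H-E: max(5, 2, 4) = 5
A-I-B-F-E: max(5, 2, 6, 1) = 6
The minimum achievable maximum is 5.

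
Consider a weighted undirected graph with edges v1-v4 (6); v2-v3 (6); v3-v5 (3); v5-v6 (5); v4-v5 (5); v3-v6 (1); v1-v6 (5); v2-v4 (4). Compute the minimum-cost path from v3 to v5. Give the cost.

Comparing a few candidate routes:
v3 → v6 → v1 → v4 → v5: 1 + 5 + 6 + 5 = 17
v3 → v5: 3
v3 → v2 → v4 → v5: 6 + 4 + 5 = 15
v3 → v6 → v5: 1 + 5 = 6
Best route has total 3.

3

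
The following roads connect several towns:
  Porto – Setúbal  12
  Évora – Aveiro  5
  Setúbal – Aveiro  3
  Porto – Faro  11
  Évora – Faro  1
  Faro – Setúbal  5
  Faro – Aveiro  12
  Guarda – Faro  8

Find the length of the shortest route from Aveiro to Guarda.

14

Paths from Aveiro to Guarda:
Aveiro -> Évora -> Faro -> Guarda: 5 + 1 + 8 = 14
Aveiro -> Setúbal -> Faro -> Guarda: 3 + 5 + 8 = 16
Aveiro -> Setúbal -> Porto -> Faro -> Guarda: 3 + 12 + 11 + 8 = 34
Aveiro -> Faro -> Guarda: 12 + 8 = 20
Best route has total 14.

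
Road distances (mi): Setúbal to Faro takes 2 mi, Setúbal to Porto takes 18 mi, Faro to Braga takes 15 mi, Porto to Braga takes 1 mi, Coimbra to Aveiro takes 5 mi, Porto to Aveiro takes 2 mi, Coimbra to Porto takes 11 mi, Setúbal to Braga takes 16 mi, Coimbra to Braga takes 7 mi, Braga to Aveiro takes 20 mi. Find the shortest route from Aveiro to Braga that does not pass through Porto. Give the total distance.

12

Candidate routes:
Aveiro - Coimbra - Braga: 5 + 7 = 12
Aveiro - Braga: 20
The minimum is 12 mi.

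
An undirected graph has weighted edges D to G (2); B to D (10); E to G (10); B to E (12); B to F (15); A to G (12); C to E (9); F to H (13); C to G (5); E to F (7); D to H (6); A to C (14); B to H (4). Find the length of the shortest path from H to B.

4

Comparing a few candidate routes:
H → D → G → C → E → B: 6 + 2 + 5 + 9 + 12 = 34
H → F → B: 13 + 15 = 28
H → B: 4
H → F → E → B: 13 + 7 + 12 = 32
H → D → B: 6 + 10 = 16
H → D → G → E → B: 6 + 2 + 10 + 12 = 30
The minimum is 4.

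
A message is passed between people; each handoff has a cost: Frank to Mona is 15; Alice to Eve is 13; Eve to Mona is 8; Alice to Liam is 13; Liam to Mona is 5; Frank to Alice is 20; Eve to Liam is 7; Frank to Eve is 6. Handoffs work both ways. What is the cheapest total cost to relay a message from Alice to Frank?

Comparing a few candidate routes:
Alice -> Frank: 20
Alice -> Liam -> Mona -> Frank: 13 + 5 + 15 = 33
Alice -> Liam -> Eve -> Frank: 13 + 7 + 6 = 26
Alice -> Eve -> Mona -> Frank: 13 + 8 + 15 = 36
Alice -> Liam -> Mona -> Eve -> Frank: 13 + 5 + 8 + 6 = 32
Alice -> Eve -> Frank: 13 + 6 = 19
Shortest: 19.

19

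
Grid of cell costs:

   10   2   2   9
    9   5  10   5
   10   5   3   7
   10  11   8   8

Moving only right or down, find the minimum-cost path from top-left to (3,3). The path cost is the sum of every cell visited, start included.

Path (0,0)→(0,1)→(1,1)→(2,1)→(2,2)→(2,3)→(3,3): 10 + 2 + 5 + 5 + 3 + 7 + 8 = 40.

40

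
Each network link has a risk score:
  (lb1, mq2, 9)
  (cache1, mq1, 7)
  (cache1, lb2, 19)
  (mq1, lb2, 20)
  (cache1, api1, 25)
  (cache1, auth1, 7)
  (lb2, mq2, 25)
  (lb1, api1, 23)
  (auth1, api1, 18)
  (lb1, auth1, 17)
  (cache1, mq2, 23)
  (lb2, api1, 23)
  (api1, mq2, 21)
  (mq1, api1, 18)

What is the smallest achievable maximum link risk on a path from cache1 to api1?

Comparing a few candidate routes:
cache1 → mq1 → api1: max(7, 18) = 18
cache1 → auth1 → lb1 → mq2 → api1: max(7, 17, 9, 21) = 21
cache1 → lb2 → mq1 → api1: max(19, 20, 18) = 20
cache1 → auth1 → api1: max(7, 18) = 18
cache1 → auth1 → lb1 → api1: max(7, 17, 23) = 23
cache1 → lb2 → api1: max(19, 23) = 23
Best route has worst link 18.

18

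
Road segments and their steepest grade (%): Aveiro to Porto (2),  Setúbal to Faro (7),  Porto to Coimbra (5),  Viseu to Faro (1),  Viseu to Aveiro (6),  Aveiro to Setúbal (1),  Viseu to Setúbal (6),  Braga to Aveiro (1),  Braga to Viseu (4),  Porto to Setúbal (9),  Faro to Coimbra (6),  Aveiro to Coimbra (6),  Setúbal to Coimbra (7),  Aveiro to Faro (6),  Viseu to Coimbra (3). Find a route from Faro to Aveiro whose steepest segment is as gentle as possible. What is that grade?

A few of the Faro→Aveiro routes:
Faro→Viseu→Coimbra→Porto→Aveiro: max(1, 3, 5, 2) = 5
Faro→Viseu→Braga→Aveiro: max(1, 4, 1) = 4
Faro→Coimbra→Porto→Aveiro: max(6, 5, 2) = 6
Smallest bottleneck: 4%.

4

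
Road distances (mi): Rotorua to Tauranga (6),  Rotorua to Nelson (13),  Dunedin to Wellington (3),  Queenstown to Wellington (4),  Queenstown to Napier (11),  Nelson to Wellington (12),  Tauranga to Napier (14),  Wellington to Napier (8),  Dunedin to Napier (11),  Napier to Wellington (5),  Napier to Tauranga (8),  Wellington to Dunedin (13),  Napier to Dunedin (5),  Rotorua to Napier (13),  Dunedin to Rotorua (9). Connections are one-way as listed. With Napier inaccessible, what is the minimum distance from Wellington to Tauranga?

Routes from Wellington to Tauranga avoiding Napier:
Wellington→Dunedin→Rotorua→Tauranga: 13 + 9 + 6 = 28
Best route has total 28 mi.

28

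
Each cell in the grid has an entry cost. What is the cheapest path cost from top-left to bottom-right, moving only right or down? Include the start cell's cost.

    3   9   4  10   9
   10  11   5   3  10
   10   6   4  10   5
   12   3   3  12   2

41

Take r0c0 -> r0c1 -> r0c2 -> r1c2 -> r1c3 -> r1c4 -> r2c4 -> r3c4 for a total of 3 + 9 + 4 + 5 + 3 + 10 + 5 + 2 = 41.
For comparison, the top-then-right route costs 52.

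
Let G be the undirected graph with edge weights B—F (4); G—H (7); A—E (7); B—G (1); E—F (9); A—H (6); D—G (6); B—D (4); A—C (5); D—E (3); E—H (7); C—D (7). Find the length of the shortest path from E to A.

Comparing a few candidate routes:
E -> D -> B -> G -> H -> A: 3 + 4 + 1 + 7 + 6 = 21
E -> D -> C -> A: 3 + 7 + 5 = 15
E -> H -> A: 7 + 6 = 13
E -> A: 7
Best route has total 7.

7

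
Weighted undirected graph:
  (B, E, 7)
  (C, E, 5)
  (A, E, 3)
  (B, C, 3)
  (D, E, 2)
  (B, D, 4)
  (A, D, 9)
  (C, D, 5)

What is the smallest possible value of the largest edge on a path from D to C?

Some routes from D to C:
D → B → C: max(4, 3) = 4
D → B → E → C: max(4, 7, 5) = 7
D → E → C: max(2, 5) = 5
D → E → B → C: max(2, 7, 3) = 7
D → C: max(5) = 5
Best route has worst link 4.

4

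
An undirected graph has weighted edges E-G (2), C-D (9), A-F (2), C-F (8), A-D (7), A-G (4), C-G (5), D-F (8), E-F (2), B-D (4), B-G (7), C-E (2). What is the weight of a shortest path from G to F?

A few of the G→F routes:
G→A→F: 4 + 2 = 6
G→C→E→F: 5 + 2 + 2 = 9
G→E→F: 2 + 2 = 4
Shortest: 4.

4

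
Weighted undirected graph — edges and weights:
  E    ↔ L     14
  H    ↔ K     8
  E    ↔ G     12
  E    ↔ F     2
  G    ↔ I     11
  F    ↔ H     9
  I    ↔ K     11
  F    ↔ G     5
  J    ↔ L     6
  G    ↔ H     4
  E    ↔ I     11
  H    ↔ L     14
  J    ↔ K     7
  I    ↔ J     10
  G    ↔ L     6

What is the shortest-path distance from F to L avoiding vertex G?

16

Some routes from F to L avoiding G:
F → E → I → K → J → L: 2 + 11 + 11 + 7 + 6 = 37
F → H → L: 9 + 14 = 23
F → H → K → J → L: 9 + 8 + 7 + 6 = 30
F → E → I → J → L: 2 + 11 + 10 + 6 = 29
F → E → L: 2 + 14 = 16
F → H → K → I → J → L: 9 + 8 + 11 + 10 + 6 = 44
The minimum is 16.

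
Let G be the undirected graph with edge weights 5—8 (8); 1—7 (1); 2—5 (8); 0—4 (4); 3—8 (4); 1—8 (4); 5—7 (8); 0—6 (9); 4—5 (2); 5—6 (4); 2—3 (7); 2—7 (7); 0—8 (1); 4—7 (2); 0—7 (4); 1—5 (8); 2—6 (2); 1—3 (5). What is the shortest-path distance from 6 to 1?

9

Comparing a few candidate routes:
6 -> 5 -> 7 -> 1: 4 + 8 + 1 = 13
6 -> 5 -> 4 -> 7 -> 1: 4 + 2 + 2 + 1 = 9
6 -> 0 -> 8 -> 1: 9 + 1 + 4 = 14
6 -> 5 -> 1: 4 + 8 = 12
6 -> 2 -> 7 -> 1: 2 + 7 + 1 = 10
Best route has total 9.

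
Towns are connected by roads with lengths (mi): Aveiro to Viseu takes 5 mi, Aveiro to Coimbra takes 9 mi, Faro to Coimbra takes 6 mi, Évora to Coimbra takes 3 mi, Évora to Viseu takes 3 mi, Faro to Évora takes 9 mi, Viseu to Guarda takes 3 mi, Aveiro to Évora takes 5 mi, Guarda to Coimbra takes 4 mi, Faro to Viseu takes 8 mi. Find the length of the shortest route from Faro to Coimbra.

6

Some routes from Faro to Coimbra:
Faro → Viseu → Guarda → Coimbra: 8 + 3 + 4 = 15
Faro → Coimbra: 6
Faro → Viseu → Évora → Coimbra: 8 + 3 + 3 = 14
Faro → Évora → Coimbra: 9 + 3 = 12
Faro → Viseu → Aveiro → Évora → Coimbra: 8 + 5 + 5 + 3 = 21
Faro → Évora → Viseu → Guarda → Coimbra: 9 + 3 + 3 + 4 = 19
Best route has total 6 mi.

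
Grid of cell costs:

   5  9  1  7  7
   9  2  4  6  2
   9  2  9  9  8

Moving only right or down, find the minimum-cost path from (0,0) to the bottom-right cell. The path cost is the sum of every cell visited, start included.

Best path: r0c0→r0c1→r0c2→r1c2→r1c3→r1c4→r2c4
Cost: 5 + 9 + 1 + 4 + 6 + 2 + 8 = 35
For comparison, the top-then-right route costs 39.

35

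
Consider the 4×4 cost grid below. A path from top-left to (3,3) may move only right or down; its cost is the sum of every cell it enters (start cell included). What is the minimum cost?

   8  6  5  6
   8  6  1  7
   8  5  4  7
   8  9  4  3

31

Take (0,0)→(0,1)→(0,2)→(1,2)→(2,2)→(3,2)→(3,3) for a total of 8 + 6 + 5 + 1 + 4 + 4 + 3 = 31.
For comparison, the top-then-right route costs 42.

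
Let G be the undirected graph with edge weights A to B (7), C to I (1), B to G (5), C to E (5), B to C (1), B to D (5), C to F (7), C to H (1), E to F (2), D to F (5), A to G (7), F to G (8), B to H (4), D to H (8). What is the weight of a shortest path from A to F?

15

Checking several routes:
A→B→C→F: 7 + 1 + 7 = 15
A→B→H→C→F: 7 + 4 + 1 + 7 = 19
A→B→H→C→E→F: 7 + 4 + 1 + 5 + 2 = 19
A→B→D→F: 7 + 5 + 5 = 17
A→B→C→E→F: 7 + 1 + 5 + 2 = 15
A→G→F: 7 + 8 = 15
Best route has total 15.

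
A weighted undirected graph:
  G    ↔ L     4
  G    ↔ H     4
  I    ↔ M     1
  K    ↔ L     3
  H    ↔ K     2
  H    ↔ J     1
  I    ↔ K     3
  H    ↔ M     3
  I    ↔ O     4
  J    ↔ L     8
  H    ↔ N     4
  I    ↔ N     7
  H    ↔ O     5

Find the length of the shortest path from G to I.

Checking several routes:
G→H→K→I: 4 + 2 + 3 = 9
G→L→K→I: 4 + 3 + 3 = 10
G→H→M→I: 4 + 3 + 1 = 8
Shortest: 8.

8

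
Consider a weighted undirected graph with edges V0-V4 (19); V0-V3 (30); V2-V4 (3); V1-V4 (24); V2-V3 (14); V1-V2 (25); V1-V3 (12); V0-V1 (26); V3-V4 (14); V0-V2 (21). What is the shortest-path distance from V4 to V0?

19

Comparing a few candidate routes:
V4 → V3 → V0: 14 + 30 = 44
V4 → V2 → V0: 3 + 21 = 24
V4 → V3 → V2 → V0: 14 + 14 + 21 = 49
V4 → V2 → V3 → V0: 3 + 14 + 30 = 47
V4 → V0: 19
The minimum is 19.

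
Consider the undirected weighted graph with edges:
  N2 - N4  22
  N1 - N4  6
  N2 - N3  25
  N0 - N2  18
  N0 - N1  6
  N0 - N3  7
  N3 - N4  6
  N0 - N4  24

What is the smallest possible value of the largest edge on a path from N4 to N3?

Some routes from N4 to N3:
N4 → N0 → N3: max(24, 7) = 24
N4 → N2 → N0 → N3: max(22, 18, 7) = 22
N4 → N1 → N0 → N3: max(6, 6, 7) = 7
N4 → N3: max(6) = 6
Best route has worst link 6.

6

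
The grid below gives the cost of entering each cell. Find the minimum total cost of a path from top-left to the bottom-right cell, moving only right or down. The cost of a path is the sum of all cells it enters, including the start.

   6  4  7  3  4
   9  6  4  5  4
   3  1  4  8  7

35

Take (0,0) -> (0,1) -> (0,2) -> (0,3) -> (0,4) -> (1,4) -> (2,4) for a total of 6 + 4 + 7 + 3 + 4 + 4 + 7 = 35.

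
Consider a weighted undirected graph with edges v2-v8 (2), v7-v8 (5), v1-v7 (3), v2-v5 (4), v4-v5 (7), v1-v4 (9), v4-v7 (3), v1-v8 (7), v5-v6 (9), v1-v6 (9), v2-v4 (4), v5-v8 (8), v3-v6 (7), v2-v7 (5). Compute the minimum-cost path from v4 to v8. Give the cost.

6

Some routes from v4 to v8:
v4→v2→v8: 4 + 2 = 6
v4→v7→v2→v8: 3 + 5 + 2 = 10
v4→v7→v8: 3 + 5 = 8
Best route has total 6.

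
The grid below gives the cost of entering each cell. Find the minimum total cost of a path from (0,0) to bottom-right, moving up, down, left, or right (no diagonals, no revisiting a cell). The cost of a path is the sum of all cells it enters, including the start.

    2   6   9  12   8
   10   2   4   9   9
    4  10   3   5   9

31

Path r0c0 → r0c1 → r1c1 → r1c2 → r2c2 → r2c3 → r2c4: 2 + 6 + 2 + 4 + 3 + 5 + 9 = 31.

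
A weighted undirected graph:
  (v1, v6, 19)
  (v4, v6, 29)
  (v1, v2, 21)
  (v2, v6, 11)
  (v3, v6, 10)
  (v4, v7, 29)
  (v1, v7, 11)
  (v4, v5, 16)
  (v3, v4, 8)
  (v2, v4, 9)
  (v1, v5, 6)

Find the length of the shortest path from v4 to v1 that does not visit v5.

Comparing a few candidate routes:
v4-v7-v1: 29 + 11 = 40
v4-v6-v1: 29 + 19 = 48
v4-v2-v1: 9 + 21 = 30
v4-v2-v6-v1: 9 + 11 + 19 = 39
v4-v3-v6-v1: 8 + 10 + 19 = 37
Shortest: 30.

30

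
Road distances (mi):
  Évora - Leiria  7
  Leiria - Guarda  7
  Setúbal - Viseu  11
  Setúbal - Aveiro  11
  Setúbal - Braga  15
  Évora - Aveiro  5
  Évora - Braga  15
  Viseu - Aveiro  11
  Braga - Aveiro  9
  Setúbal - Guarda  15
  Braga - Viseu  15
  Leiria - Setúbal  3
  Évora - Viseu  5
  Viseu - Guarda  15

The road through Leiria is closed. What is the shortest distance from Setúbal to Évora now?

16

Some routes from Setúbal to Évora avoiding Leiria:
Setúbal -> Viseu -> Aveiro -> Évora: 11 + 11 + 5 = 27
Setúbal -> Braga -> Aveiro -> Évora: 15 + 9 + 5 = 29
Setúbal -> Aveiro -> Viseu -> Évora: 11 + 11 + 5 = 27
Setúbal -> Viseu -> Évora: 11 + 5 = 16
Setúbal -> Aveiro -> Évora: 11 + 5 = 16
The minimum is 16 mi.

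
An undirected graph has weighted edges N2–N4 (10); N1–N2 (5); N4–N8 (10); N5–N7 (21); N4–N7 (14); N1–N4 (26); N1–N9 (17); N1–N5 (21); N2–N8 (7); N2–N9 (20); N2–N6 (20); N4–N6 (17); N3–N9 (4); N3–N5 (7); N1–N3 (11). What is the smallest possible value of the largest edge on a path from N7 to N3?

14

Some routes from N7 to N3:
N7 -> N4 -> N8 -> N2 -> N1 -> N3: max(14, 10, 7, 5, 11) = 14
N7 -> N4 -> N8 -> N2 -> N1 -> N9 -> N3: max(14, 10, 7, 5, 17, 4) = 17
N7 -> N4 -> N2 -> N1 -> N3: max(14, 10, 5, 11) = 14
Best route has worst link 14.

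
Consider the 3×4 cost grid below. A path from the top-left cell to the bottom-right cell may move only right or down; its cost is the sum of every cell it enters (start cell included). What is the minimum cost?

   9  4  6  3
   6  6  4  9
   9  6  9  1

32

Path r0c0 r0c1 r0c2 r0c3 r1c3 r2c3: 9 + 4 + 6 + 3 + 9 + 1 = 32.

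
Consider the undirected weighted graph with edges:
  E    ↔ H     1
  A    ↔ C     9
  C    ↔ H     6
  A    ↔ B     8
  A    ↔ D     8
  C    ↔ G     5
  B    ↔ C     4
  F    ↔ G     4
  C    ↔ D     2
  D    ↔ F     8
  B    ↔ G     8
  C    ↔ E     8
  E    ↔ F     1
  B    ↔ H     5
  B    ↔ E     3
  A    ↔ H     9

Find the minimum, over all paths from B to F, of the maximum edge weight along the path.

3

Some routes from B to F:
B→H→E→F: max(5, 1, 1) = 5
B→C→G→F: max(4, 5, 4) = 5
B→E→H→C→G→F: max(3, 1, 6, 5, 4) = 6
B→E→F: max(3, 1) = 3
B→H→C→G→F: max(5, 6, 5, 4) = 6
B→C→H→E→F: max(4, 6, 1, 1) = 6
Smallest bottleneck: 3.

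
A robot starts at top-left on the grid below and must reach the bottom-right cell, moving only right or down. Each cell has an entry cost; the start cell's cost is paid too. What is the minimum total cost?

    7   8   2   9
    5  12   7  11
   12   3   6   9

Cheapest: [0,0] [0,1] [0,2] [1,2] [2,2] [2,3]
  7 + 8 + 2 + 7 + 6 + 9 = 39

39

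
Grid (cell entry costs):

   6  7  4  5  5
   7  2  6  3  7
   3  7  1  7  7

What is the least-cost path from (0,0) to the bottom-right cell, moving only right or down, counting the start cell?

36

Path (0,0)→(0,1)→(1,1)→(1,2)→(2,2)→(2,3)→(2,4): 6 + 7 + 2 + 6 + 1 + 7 + 7 = 36.
(Top row then right column would cost 41.)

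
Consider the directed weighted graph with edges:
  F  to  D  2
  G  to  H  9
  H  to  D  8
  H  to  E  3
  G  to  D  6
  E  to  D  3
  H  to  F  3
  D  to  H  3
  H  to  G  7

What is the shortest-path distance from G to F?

Paths from G to F:
G -> D -> H -> F: 6 + 3 + 3 = 12
G -> H -> F: 9 + 3 = 12
Best route has total 12.

12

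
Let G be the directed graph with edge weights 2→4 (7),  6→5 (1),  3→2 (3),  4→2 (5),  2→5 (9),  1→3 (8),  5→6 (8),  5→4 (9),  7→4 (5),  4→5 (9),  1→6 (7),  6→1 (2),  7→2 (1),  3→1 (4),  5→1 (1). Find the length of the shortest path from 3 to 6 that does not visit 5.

11

Paths from 3 to 6 avoiding 5:
3 - 1 - 6: 4 + 7 = 11
The minimum is 11.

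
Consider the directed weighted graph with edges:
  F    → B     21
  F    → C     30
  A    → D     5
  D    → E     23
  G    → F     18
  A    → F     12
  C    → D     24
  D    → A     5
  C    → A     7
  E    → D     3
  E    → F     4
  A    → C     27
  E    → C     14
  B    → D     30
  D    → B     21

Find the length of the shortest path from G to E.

83

Paths from G to E:
G-F-C-A-D-E: 18 + 30 + 7 + 5 + 23 = 83
G-F-B-D-E: 18 + 21 + 30 + 23 = 92
G-F-C-D-E: 18 + 30 + 24 + 23 = 95
Best route has total 83.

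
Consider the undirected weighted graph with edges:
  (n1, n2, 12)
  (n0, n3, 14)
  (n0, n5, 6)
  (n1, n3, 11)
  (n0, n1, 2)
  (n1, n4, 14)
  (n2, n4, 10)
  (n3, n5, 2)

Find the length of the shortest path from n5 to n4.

22

Comparing a few candidate routes:
n5 - n0 - n1 - n4: 6 + 2 + 14 = 22
n5 - n3 - n1 - n2 - n4: 2 + 11 + 12 + 10 = 35
n5 - n3 - n0 - n1 - n4: 2 + 14 + 2 + 14 = 32
n5 - n3 - n1 - n4: 2 + 11 + 14 = 27
n5 - n0 - n1 - n2 - n4: 6 + 2 + 12 + 10 = 30
The minimum is 22.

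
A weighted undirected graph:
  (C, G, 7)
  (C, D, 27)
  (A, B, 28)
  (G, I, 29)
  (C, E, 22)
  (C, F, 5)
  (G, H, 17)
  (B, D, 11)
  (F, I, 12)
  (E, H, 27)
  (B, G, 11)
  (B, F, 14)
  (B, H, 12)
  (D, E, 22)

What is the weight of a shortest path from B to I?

Some routes from B to I:
B → F → C → G → I: 14 + 5 + 7 + 29 = 55
B → G → I: 11 + 29 = 40
B → F → I: 14 + 12 = 26
B → G → C → F → I: 11 + 7 + 5 + 12 = 35
B → H → G → C → F → I: 12 + 17 + 7 + 5 + 12 = 53
Shortest: 26.

26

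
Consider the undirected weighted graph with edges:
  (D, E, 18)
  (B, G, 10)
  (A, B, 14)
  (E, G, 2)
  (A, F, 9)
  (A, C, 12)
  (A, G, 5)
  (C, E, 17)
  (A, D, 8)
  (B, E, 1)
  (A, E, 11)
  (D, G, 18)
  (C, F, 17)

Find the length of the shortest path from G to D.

A few of the G→D routes:
G - A - D: 5 + 8 = 13
G - E - D: 2 + 18 = 20
G - D: 18
Best route has total 13.

13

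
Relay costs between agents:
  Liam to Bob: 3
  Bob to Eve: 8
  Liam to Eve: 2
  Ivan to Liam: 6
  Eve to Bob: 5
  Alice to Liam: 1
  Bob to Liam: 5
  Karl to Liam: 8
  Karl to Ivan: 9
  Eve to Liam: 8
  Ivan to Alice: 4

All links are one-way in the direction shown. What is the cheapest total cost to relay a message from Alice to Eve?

Paths from Alice to Eve:
Alice -> Liam -> Bob -> Eve: 1 + 3 + 8 = 12
Alice -> Liam -> Eve: 1 + 2 = 3
The minimum is 3.

3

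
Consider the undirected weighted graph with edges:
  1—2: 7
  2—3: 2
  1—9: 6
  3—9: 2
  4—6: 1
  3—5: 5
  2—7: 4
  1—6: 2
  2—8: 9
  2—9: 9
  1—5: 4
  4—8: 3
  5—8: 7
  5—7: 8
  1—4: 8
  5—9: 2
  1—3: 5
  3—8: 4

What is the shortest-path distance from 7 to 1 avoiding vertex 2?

Some routes from 7 to 1 avoiding 2:
7→5→9→1: 8 + 2 + 6 = 16
7→5→9→3→1: 8 + 2 + 2 + 5 = 17
7→5→8→4→6→1: 8 + 7 + 3 + 1 + 2 = 21
7→5→1: 8 + 4 = 12
7→5→3→1: 8 + 5 + 5 = 18
7→5→3→9→1: 8 + 5 + 2 + 6 = 21
The minimum is 12.

12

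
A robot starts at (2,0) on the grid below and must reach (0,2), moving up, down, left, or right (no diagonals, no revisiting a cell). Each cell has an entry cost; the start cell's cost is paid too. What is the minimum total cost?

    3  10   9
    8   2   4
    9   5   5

Cheapest: r2c0 -> r2c1 -> r1c1 -> r1c2 -> r0c2
  9 + 5 + 2 + 4 + 9 = 29

29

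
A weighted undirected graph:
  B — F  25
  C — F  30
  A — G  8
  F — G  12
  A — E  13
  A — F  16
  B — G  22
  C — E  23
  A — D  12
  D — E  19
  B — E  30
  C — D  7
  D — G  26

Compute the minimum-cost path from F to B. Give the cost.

25

Comparing a few candidate routes:
F → G → B: 12 + 22 = 34
F → A → D → G → B: 16 + 12 + 26 + 22 = 76
F → A → E → B: 16 + 13 + 30 = 59
F → B: 25
F → G → A → E → B: 12 + 8 + 13 + 30 = 63
F → A → G → B: 16 + 8 + 22 = 46
Shortest: 25.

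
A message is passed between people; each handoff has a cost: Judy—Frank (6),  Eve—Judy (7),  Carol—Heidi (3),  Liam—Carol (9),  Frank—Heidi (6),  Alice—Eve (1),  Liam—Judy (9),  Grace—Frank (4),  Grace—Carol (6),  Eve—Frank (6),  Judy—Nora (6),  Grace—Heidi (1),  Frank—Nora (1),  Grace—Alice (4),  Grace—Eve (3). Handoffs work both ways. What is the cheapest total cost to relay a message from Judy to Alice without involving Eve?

Checking several routes:
Judy→Nora→Frank→Heidi→Grace→Alice: 6 + 1 + 6 + 1 + 4 = 18
Judy→Frank→Heidi→Carol→Grace→Alice: 6 + 6 + 3 + 6 + 4 = 25
Judy→Frank→Grace→Alice: 6 + 4 + 4 = 14
Judy→Frank→Heidi→Grace→Alice: 6 + 6 + 1 + 4 = 17
Judy→Liam→Carol→Heidi→Grace→Alice: 9 + 9 + 3 + 1 + 4 = 26
Judy→Nora→Frank→Grace→Alice: 6 + 1 + 4 + 4 = 15
Best route has total 14.

14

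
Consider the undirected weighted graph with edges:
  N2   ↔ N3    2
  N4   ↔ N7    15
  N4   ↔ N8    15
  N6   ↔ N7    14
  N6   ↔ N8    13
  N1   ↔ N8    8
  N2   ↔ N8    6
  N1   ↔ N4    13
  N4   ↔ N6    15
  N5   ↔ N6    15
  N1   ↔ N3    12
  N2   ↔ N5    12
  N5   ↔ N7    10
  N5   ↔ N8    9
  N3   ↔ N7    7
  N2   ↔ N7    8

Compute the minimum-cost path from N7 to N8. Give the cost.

Comparing a few candidate routes:
N7-N2-N8: 8 + 6 = 14
N7-N3-N2-N8: 7 + 2 + 6 = 15
N7-N3-N1-N8: 7 + 12 + 8 = 27
N7-N5-N8: 10 + 9 = 19
The minimum is 14.

14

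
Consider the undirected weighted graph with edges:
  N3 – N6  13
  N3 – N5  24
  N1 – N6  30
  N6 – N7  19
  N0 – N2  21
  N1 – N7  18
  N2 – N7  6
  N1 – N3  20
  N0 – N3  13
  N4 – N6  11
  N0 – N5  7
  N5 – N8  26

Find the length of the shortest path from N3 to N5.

20

Comparing a few candidate routes:
N3→N5: 24
N3→N1→N7→N2→N0→N5: 20 + 18 + 6 + 21 + 7 = 72
N3→N6→N7→N2→N0→N5: 13 + 19 + 6 + 21 + 7 = 66
N3→N0→N5: 13 + 7 = 20
The minimum is 20.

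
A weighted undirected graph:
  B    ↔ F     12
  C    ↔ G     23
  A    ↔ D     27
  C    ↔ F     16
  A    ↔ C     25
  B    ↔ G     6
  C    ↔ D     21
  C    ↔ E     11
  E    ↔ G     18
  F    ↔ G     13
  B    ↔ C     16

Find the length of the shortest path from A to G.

47

A few of the A→G routes:
A-C-B-F-G: 25 + 16 + 12 + 13 = 66
A-C-F-G: 25 + 16 + 13 = 54
A-C-E-G: 25 + 11 + 18 = 54
A-C-G: 25 + 23 = 48
A-C-F-B-G: 25 + 16 + 12 + 6 = 59
A-C-B-G: 25 + 16 + 6 = 47
Best route has total 47.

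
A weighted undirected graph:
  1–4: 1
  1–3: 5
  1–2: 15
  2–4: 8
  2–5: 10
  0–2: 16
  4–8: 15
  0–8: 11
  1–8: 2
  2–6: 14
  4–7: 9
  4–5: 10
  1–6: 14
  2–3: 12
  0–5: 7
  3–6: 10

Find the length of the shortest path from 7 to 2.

17

A few of the 7→2 routes:
7 → 4 → 2: 9 + 8 = 17
7 → 4 → 1 → 2: 9 + 1 + 15 = 25
7 → 4 → 1 → 3 → 2: 9 + 1 + 5 + 12 = 27
The minimum is 17.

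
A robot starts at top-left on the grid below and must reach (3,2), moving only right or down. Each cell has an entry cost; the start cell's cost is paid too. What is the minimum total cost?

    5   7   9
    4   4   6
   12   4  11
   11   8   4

Cheapest: r0c0→r1c0→r1c1→r2c1→r3c1→r3c2
  5 + 4 + 4 + 4 + 8 + 4 = 29
(Top row then right column would cost 42.)

29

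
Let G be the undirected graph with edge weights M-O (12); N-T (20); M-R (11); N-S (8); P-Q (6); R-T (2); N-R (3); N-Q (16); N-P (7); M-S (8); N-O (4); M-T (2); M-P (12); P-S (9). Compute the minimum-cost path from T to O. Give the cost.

9

Some routes from T to O:
T → N → O: 20 + 4 = 24
T → M → R → N → O: 2 + 11 + 3 + 4 = 20
T → R → N → O: 2 + 3 + 4 = 9
T → M → O: 2 + 12 = 14
T → M → S → N → O: 2 + 8 + 8 + 4 = 22
The minimum is 9.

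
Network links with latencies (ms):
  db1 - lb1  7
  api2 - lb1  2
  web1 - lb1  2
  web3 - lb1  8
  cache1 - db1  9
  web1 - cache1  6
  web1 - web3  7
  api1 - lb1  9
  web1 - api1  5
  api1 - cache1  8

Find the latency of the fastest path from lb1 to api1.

A few of the lb1→api1 routes:
lb1→api1: 9
lb1→web1→api1: 2 + 5 = 7
lb1→web1→cache1→api1: 2 + 6 + 8 = 16
Best route has total 7 ms.

7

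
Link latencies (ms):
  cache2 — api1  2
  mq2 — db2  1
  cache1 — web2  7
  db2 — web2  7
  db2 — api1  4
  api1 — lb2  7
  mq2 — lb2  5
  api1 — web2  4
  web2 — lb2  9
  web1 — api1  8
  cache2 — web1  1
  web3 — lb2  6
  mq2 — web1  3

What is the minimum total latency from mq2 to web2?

Some routes from mq2 to web2:
mq2 -> web1 -> cache2 -> api1 -> web2: 3 + 1 + 2 + 4 = 10
mq2 -> lb2 -> web2: 5 + 9 = 14
mq2 -> db2 -> api1 -> web2: 1 + 4 + 4 = 9
mq2 -> db2 -> web2: 1 + 7 = 8
Best route has total 8 ms.

8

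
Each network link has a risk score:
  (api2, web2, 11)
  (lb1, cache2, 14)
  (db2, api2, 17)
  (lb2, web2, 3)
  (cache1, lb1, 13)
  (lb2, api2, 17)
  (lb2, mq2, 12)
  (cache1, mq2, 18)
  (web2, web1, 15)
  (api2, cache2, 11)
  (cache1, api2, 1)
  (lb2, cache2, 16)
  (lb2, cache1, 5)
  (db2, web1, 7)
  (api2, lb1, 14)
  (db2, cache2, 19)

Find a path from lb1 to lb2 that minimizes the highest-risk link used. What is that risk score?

13

Some routes from lb1 to lb2:
lb1-cache1-api2-web2-lb2: max(13, 1, 11, 3) = 13
lb1-api2-web2-lb2: max(14, 11, 3) = 14
lb1-cache2-api2-cache1-lb2: max(14, 11, 1, 5) = 14
lb1-cache1-lb2: max(13, 5) = 13
lb1-api2-cache1-lb2: max(14, 1, 5) = 14
Best route has worst link 13.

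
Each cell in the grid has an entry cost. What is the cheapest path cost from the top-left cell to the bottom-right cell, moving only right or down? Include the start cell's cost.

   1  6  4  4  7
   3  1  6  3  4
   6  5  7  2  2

Path r0c0 -> r1c0 -> r1c1 -> r1c2 -> r1c3 -> r2c3 -> r2c4: 1 + 3 + 1 + 6 + 3 + 2 + 2 = 18.
(Top row then right column would cost 28.)

18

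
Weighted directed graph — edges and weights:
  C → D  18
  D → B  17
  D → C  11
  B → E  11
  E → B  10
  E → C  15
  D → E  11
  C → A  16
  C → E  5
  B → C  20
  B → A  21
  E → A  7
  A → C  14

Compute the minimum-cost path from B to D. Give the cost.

38

Comparing a few candidate routes:
B→E→A→C→D: 11 + 7 + 14 + 18 = 50
B→C→D: 20 + 18 = 38
B→E→C→D: 11 + 15 + 18 = 44
The minimum is 38.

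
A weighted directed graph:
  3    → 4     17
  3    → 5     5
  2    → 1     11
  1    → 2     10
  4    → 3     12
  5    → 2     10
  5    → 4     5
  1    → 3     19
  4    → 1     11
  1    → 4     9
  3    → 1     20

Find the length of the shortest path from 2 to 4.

Routes from 2 to 4:
2 -> 1 -> 3 -> 5 -> 4: 11 + 19 + 5 + 5 = 40
2 -> 1 -> 4: 11 + 9 = 20
2 -> 1 -> 3 -> 4: 11 + 19 + 17 = 47
Best route has total 20.

20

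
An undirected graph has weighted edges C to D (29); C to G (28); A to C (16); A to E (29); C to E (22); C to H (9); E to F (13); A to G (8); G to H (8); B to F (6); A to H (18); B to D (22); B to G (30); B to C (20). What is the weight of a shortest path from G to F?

36

A few of the G→F routes:
G - H - C - B - F: 8 + 9 + 20 + 6 = 43
G - B - F: 30 + 6 = 36
G - A - C - B - F: 8 + 16 + 20 + 6 = 50
G - H - C - E - F: 8 + 9 + 22 + 13 = 52
G - C - B - F: 28 + 20 + 6 = 54
G - A - E - F: 8 + 29 + 13 = 50
The minimum is 36.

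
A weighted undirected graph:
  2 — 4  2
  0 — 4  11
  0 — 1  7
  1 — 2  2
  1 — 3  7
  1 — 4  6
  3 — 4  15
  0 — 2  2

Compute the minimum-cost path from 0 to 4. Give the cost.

Comparing a few candidate routes:
0 -> 2 -> 4: 2 + 2 = 4
0 -> 1 -> 2 -> 4: 7 + 2 + 2 = 11
0 -> 2 -> 1 -> 4: 2 + 2 + 6 = 10
0 -> 4: 11
The minimum is 4.

4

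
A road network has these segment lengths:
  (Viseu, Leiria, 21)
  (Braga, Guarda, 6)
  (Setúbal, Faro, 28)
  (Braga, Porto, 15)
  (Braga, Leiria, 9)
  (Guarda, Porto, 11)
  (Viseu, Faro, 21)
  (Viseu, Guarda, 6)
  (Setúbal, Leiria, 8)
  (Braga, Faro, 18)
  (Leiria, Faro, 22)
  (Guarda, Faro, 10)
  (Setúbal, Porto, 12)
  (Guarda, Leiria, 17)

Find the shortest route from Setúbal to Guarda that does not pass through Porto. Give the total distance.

Checking several routes:
Setúbal -> Leiria -> Guarda: 8 + 17 = 25
Setúbal -> Leiria -> Faro -> Guarda: 8 + 22 + 10 = 40
Setúbal -> Leiria -> Braga -> Guarda: 8 + 9 + 6 = 23
Setúbal -> Faro -> Guarda: 28 + 10 = 38
Setúbal -> Leiria -> Viseu -> Guarda: 8 + 21 + 6 = 35
Setúbal -> Leiria -> Braga -> Faro -> Guarda: 8 + 9 + 18 + 10 = 45
The minimum is 23.

23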